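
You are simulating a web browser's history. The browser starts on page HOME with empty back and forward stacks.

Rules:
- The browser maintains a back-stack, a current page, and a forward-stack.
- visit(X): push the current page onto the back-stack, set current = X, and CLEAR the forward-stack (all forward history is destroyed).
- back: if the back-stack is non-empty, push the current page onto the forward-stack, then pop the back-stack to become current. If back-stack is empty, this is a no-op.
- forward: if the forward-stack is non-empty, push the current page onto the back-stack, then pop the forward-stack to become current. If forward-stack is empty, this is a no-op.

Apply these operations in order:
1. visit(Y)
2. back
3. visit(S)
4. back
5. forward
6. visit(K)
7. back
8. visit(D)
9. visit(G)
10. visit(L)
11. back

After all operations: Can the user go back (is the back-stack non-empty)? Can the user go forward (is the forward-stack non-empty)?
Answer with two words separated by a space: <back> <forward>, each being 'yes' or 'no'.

After 1 (visit(Y)): cur=Y back=1 fwd=0
After 2 (back): cur=HOME back=0 fwd=1
After 3 (visit(S)): cur=S back=1 fwd=0
After 4 (back): cur=HOME back=0 fwd=1
After 5 (forward): cur=S back=1 fwd=0
After 6 (visit(K)): cur=K back=2 fwd=0
After 7 (back): cur=S back=1 fwd=1
After 8 (visit(D)): cur=D back=2 fwd=0
After 9 (visit(G)): cur=G back=3 fwd=0
After 10 (visit(L)): cur=L back=4 fwd=0
After 11 (back): cur=G back=3 fwd=1

Answer: yes yes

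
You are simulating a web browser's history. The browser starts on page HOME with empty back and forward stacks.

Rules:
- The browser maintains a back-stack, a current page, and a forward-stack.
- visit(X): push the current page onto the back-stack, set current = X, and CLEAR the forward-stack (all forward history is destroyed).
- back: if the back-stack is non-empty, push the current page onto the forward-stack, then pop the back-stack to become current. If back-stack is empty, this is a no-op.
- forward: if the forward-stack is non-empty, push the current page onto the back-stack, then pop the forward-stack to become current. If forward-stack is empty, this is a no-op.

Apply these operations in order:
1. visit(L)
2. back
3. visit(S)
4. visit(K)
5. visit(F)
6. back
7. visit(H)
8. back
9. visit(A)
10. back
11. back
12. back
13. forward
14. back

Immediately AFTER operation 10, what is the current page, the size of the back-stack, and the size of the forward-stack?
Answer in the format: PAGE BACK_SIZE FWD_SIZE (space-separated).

After 1 (visit(L)): cur=L back=1 fwd=0
After 2 (back): cur=HOME back=0 fwd=1
After 3 (visit(S)): cur=S back=1 fwd=0
After 4 (visit(K)): cur=K back=2 fwd=0
After 5 (visit(F)): cur=F back=3 fwd=0
After 6 (back): cur=K back=2 fwd=1
After 7 (visit(H)): cur=H back=3 fwd=0
After 8 (back): cur=K back=2 fwd=1
After 9 (visit(A)): cur=A back=3 fwd=0
After 10 (back): cur=K back=2 fwd=1

K 2 1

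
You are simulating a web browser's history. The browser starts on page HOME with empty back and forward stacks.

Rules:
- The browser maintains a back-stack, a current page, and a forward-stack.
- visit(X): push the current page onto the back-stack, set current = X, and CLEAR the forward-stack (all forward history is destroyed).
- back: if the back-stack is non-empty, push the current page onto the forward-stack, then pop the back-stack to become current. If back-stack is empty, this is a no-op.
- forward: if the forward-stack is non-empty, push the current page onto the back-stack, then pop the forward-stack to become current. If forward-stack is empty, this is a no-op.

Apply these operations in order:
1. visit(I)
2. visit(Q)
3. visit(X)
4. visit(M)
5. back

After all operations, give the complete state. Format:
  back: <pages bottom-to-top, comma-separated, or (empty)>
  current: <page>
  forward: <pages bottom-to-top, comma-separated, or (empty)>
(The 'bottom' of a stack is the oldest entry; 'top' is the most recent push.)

After 1 (visit(I)): cur=I back=1 fwd=0
After 2 (visit(Q)): cur=Q back=2 fwd=0
After 3 (visit(X)): cur=X back=3 fwd=0
After 4 (visit(M)): cur=M back=4 fwd=0
After 5 (back): cur=X back=3 fwd=1

Answer: back: HOME,I,Q
current: X
forward: M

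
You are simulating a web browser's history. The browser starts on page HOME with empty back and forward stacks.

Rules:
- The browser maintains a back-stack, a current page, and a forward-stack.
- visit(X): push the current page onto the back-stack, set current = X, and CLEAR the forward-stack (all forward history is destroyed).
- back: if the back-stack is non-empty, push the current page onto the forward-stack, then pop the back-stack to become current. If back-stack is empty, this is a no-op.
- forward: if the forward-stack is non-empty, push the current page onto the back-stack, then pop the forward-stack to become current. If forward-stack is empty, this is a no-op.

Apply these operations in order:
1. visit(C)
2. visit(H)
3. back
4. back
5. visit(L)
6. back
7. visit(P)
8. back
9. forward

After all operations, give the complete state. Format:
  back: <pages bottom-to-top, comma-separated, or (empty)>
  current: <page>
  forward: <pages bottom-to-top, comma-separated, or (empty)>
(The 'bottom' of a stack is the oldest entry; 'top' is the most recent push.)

After 1 (visit(C)): cur=C back=1 fwd=0
After 2 (visit(H)): cur=H back=2 fwd=0
After 3 (back): cur=C back=1 fwd=1
After 4 (back): cur=HOME back=0 fwd=2
After 5 (visit(L)): cur=L back=1 fwd=0
After 6 (back): cur=HOME back=0 fwd=1
After 7 (visit(P)): cur=P back=1 fwd=0
After 8 (back): cur=HOME back=0 fwd=1
After 9 (forward): cur=P back=1 fwd=0

Answer: back: HOME
current: P
forward: (empty)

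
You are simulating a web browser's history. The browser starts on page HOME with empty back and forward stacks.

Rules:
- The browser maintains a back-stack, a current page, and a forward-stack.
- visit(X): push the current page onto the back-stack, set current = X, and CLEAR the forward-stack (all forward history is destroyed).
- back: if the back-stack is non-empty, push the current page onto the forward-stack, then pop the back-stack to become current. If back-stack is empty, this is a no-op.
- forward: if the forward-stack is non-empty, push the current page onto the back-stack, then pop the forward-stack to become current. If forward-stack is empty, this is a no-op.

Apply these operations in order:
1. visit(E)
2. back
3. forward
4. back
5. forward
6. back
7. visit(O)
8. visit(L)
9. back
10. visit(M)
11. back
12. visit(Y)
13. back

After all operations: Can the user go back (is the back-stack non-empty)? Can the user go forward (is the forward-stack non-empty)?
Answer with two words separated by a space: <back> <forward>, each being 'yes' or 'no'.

Answer: yes yes

Derivation:
After 1 (visit(E)): cur=E back=1 fwd=0
After 2 (back): cur=HOME back=0 fwd=1
After 3 (forward): cur=E back=1 fwd=0
After 4 (back): cur=HOME back=0 fwd=1
After 5 (forward): cur=E back=1 fwd=0
After 6 (back): cur=HOME back=0 fwd=1
After 7 (visit(O)): cur=O back=1 fwd=0
After 8 (visit(L)): cur=L back=2 fwd=0
After 9 (back): cur=O back=1 fwd=1
After 10 (visit(M)): cur=M back=2 fwd=0
After 11 (back): cur=O back=1 fwd=1
After 12 (visit(Y)): cur=Y back=2 fwd=0
After 13 (back): cur=O back=1 fwd=1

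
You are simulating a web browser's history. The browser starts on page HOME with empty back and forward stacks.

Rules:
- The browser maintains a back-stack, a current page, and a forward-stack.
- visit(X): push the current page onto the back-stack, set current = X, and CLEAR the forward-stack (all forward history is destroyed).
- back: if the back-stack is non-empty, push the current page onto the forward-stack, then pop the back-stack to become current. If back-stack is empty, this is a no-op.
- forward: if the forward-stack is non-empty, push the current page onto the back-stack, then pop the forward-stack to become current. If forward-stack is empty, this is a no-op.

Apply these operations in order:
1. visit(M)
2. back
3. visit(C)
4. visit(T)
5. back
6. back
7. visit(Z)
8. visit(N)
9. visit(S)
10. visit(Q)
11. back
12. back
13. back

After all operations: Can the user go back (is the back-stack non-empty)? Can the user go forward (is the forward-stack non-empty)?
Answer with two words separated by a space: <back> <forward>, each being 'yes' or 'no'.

Answer: yes yes

Derivation:
After 1 (visit(M)): cur=M back=1 fwd=0
After 2 (back): cur=HOME back=0 fwd=1
After 3 (visit(C)): cur=C back=1 fwd=0
After 4 (visit(T)): cur=T back=2 fwd=0
After 5 (back): cur=C back=1 fwd=1
After 6 (back): cur=HOME back=0 fwd=2
After 7 (visit(Z)): cur=Z back=1 fwd=0
After 8 (visit(N)): cur=N back=2 fwd=0
After 9 (visit(S)): cur=S back=3 fwd=0
After 10 (visit(Q)): cur=Q back=4 fwd=0
After 11 (back): cur=S back=3 fwd=1
After 12 (back): cur=N back=2 fwd=2
After 13 (back): cur=Z back=1 fwd=3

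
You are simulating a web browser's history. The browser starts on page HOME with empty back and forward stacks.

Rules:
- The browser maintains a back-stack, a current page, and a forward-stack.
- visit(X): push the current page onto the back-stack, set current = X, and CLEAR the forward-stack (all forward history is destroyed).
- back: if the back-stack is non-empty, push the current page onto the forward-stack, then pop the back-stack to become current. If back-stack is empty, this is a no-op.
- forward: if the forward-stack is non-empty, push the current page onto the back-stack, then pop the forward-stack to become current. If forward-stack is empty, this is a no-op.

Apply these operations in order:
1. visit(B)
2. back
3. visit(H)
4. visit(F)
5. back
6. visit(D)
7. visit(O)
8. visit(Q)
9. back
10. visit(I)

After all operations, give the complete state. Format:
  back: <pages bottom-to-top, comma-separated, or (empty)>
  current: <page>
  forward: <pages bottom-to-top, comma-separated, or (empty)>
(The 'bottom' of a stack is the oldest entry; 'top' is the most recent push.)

Answer: back: HOME,H,D,O
current: I
forward: (empty)

Derivation:
After 1 (visit(B)): cur=B back=1 fwd=0
After 2 (back): cur=HOME back=0 fwd=1
After 3 (visit(H)): cur=H back=1 fwd=0
After 4 (visit(F)): cur=F back=2 fwd=0
After 5 (back): cur=H back=1 fwd=1
After 6 (visit(D)): cur=D back=2 fwd=0
After 7 (visit(O)): cur=O back=3 fwd=0
After 8 (visit(Q)): cur=Q back=4 fwd=0
After 9 (back): cur=O back=3 fwd=1
After 10 (visit(I)): cur=I back=4 fwd=0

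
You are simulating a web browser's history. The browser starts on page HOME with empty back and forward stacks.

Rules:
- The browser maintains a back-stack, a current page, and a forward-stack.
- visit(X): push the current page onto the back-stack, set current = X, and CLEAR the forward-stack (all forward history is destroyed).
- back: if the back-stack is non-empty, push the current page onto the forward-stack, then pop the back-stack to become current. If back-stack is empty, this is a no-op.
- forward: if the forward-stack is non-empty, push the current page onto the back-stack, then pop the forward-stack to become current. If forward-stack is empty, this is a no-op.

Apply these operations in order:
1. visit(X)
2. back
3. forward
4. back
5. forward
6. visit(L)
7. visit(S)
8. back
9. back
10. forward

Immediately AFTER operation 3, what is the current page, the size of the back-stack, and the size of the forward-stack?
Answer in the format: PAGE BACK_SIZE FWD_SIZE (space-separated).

After 1 (visit(X)): cur=X back=1 fwd=0
After 2 (back): cur=HOME back=0 fwd=1
After 3 (forward): cur=X back=1 fwd=0

X 1 0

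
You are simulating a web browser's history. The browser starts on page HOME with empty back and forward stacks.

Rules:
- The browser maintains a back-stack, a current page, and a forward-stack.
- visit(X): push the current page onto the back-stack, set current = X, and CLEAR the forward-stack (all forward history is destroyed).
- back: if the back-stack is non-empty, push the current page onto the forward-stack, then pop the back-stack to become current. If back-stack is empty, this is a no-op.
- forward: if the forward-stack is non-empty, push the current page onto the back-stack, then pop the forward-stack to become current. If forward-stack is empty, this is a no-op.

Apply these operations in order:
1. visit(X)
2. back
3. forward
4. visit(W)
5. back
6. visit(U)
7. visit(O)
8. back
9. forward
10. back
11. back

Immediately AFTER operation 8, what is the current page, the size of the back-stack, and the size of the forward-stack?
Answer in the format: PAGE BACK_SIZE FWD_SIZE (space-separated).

After 1 (visit(X)): cur=X back=1 fwd=0
After 2 (back): cur=HOME back=0 fwd=1
After 3 (forward): cur=X back=1 fwd=0
After 4 (visit(W)): cur=W back=2 fwd=0
After 5 (back): cur=X back=1 fwd=1
After 6 (visit(U)): cur=U back=2 fwd=0
After 7 (visit(O)): cur=O back=3 fwd=0
After 8 (back): cur=U back=2 fwd=1

U 2 1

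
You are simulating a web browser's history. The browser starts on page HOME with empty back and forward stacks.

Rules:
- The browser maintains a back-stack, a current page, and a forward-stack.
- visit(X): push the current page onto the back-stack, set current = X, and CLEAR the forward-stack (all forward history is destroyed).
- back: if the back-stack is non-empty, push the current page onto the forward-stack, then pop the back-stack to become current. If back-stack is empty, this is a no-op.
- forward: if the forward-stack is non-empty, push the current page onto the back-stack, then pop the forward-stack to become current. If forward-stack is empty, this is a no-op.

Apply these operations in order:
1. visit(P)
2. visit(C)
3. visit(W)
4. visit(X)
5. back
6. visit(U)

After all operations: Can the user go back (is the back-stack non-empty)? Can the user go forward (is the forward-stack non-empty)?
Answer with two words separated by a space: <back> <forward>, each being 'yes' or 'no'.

Answer: yes no

Derivation:
After 1 (visit(P)): cur=P back=1 fwd=0
After 2 (visit(C)): cur=C back=2 fwd=0
After 3 (visit(W)): cur=W back=3 fwd=0
After 4 (visit(X)): cur=X back=4 fwd=0
After 5 (back): cur=W back=3 fwd=1
After 6 (visit(U)): cur=U back=4 fwd=0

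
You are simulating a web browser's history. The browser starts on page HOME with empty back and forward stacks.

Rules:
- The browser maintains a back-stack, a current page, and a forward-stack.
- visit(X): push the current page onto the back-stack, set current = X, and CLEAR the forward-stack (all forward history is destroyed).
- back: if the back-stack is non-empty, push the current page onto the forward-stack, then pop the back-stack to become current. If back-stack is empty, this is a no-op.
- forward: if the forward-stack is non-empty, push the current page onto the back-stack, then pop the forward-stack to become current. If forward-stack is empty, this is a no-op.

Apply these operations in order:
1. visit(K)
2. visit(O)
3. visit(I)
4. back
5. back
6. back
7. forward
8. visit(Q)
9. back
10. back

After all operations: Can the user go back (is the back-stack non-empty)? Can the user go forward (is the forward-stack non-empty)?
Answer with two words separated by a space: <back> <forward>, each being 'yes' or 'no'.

After 1 (visit(K)): cur=K back=1 fwd=0
After 2 (visit(O)): cur=O back=2 fwd=0
After 3 (visit(I)): cur=I back=3 fwd=0
After 4 (back): cur=O back=2 fwd=1
After 5 (back): cur=K back=1 fwd=2
After 6 (back): cur=HOME back=0 fwd=3
After 7 (forward): cur=K back=1 fwd=2
After 8 (visit(Q)): cur=Q back=2 fwd=0
After 9 (back): cur=K back=1 fwd=1
After 10 (back): cur=HOME back=0 fwd=2

Answer: no yes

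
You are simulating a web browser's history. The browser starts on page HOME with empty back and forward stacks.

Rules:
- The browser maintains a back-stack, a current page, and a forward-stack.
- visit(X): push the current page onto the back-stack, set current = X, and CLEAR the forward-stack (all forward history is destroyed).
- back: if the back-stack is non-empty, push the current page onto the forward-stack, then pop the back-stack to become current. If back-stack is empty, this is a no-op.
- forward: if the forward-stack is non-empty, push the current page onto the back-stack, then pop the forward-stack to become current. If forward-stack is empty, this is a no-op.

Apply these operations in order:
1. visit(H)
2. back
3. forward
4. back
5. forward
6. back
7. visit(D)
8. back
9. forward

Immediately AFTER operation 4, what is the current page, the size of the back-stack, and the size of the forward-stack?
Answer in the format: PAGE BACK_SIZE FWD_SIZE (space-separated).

After 1 (visit(H)): cur=H back=1 fwd=0
After 2 (back): cur=HOME back=0 fwd=1
After 3 (forward): cur=H back=1 fwd=0
After 4 (back): cur=HOME back=0 fwd=1

HOME 0 1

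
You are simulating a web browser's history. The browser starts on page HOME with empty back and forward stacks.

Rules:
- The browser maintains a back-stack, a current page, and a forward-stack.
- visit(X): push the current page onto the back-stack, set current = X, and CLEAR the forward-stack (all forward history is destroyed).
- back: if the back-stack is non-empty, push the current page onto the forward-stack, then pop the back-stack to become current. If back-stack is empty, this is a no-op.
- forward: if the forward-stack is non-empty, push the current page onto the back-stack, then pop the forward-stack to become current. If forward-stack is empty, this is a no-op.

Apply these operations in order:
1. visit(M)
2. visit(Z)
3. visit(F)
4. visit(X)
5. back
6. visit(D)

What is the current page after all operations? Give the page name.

After 1 (visit(M)): cur=M back=1 fwd=0
After 2 (visit(Z)): cur=Z back=2 fwd=0
After 3 (visit(F)): cur=F back=3 fwd=0
After 4 (visit(X)): cur=X back=4 fwd=0
After 5 (back): cur=F back=3 fwd=1
After 6 (visit(D)): cur=D back=4 fwd=0

Answer: D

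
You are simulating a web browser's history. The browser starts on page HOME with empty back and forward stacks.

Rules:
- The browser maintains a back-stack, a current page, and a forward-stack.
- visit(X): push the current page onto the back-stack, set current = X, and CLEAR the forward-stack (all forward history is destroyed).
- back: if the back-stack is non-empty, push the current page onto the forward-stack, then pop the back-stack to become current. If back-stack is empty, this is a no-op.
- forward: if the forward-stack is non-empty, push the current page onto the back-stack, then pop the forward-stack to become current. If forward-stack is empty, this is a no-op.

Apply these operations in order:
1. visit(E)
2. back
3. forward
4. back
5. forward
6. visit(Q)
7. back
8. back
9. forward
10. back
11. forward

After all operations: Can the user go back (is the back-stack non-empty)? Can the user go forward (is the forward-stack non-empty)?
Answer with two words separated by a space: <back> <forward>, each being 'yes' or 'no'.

After 1 (visit(E)): cur=E back=1 fwd=0
After 2 (back): cur=HOME back=0 fwd=1
After 3 (forward): cur=E back=1 fwd=0
After 4 (back): cur=HOME back=0 fwd=1
After 5 (forward): cur=E back=1 fwd=0
After 6 (visit(Q)): cur=Q back=2 fwd=0
After 7 (back): cur=E back=1 fwd=1
After 8 (back): cur=HOME back=0 fwd=2
After 9 (forward): cur=E back=1 fwd=1
After 10 (back): cur=HOME back=0 fwd=2
After 11 (forward): cur=E back=1 fwd=1

Answer: yes yes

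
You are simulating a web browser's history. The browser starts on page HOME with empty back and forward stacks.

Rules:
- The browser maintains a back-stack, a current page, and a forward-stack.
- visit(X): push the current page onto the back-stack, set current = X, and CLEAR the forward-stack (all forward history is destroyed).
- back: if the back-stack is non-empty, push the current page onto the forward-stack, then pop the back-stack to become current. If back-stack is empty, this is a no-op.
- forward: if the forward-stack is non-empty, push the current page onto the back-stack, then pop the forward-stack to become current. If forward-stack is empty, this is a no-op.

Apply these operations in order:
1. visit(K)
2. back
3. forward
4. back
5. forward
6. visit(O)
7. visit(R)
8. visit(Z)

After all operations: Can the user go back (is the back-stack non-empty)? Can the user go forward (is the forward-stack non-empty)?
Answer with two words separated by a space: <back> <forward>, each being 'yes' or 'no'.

After 1 (visit(K)): cur=K back=1 fwd=0
After 2 (back): cur=HOME back=0 fwd=1
After 3 (forward): cur=K back=1 fwd=0
After 4 (back): cur=HOME back=0 fwd=1
After 5 (forward): cur=K back=1 fwd=0
After 6 (visit(O)): cur=O back=2 fwd=0
After 7 (visit(R)): cur=R back=3 fwd=0
After 8 (visit(Z)): cur=Z back=4 fwd=0

Answer: yes no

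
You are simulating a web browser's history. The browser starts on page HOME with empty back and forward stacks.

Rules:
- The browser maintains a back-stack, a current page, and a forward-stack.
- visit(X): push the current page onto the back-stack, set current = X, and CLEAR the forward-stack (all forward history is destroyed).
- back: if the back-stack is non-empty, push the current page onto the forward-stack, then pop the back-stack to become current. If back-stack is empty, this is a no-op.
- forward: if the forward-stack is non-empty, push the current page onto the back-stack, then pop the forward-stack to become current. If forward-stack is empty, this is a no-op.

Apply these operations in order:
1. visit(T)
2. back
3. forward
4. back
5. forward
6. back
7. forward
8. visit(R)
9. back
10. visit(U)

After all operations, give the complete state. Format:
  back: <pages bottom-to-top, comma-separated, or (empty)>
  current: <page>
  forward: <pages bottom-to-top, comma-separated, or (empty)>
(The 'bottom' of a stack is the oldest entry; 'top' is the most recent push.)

Answer: back: HOME,T
current: U
forward: (empty)

Derivation:
After 1 (visit(T)): cur=T back=1 fwd=0
After 2 (back): cur=HOME back=0 fwd=1
After 3 (forward): cur=T back=1 fwd=0
After 4 (back): cur=HOME back=0 fwd=1
After 5 (forward): cur=T back=1 fwd=0
After 6 (back): cur=HOME back=0 fwd=1
After 7 (forward): cur=T back=1 fwd=0
After 8 (visit(R)): cur=R back=2 fwd=0
After 9 (back): cur=T back=1 fwd=1
After 10 (visit(U)): cur=U back=2 fwd=0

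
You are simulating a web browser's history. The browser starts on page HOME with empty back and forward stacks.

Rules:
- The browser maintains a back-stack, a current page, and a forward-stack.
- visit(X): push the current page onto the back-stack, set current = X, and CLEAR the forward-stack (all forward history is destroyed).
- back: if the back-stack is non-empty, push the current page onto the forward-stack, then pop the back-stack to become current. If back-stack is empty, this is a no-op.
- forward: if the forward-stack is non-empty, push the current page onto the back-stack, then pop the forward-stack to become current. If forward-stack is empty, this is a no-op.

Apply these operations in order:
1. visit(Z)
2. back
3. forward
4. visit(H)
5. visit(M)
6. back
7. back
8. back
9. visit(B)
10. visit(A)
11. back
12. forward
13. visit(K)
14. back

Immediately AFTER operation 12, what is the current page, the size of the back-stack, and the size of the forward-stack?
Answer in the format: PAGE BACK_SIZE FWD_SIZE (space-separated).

After 1 (visit(Z)): cur=Z back=1 fwd=0
After 2 (back): cur=HOME back=0 fwd=1
After 3 (forward): cur=Z back=1 fwd=0
After 4 (visit(H)): cur=H back=2 fwd=0
After 5 (visit(M)): cur=M back=3 fwd=0
After 6 (back): cur=H back=2 fwd=1
After 7 (back): cur=Z back=1 fwd=2
After 8 (back): cur=HOME back=0 fwd=3
After 9 (visit(B)): cur=B back=1 fwd=0
After 10 (visit(A)): cur=A back=2 fwd=0
After 11 (back): cur=B back=1 fwd=1
After 12 (forward): cur=A back=2 fwd=0

A 2 0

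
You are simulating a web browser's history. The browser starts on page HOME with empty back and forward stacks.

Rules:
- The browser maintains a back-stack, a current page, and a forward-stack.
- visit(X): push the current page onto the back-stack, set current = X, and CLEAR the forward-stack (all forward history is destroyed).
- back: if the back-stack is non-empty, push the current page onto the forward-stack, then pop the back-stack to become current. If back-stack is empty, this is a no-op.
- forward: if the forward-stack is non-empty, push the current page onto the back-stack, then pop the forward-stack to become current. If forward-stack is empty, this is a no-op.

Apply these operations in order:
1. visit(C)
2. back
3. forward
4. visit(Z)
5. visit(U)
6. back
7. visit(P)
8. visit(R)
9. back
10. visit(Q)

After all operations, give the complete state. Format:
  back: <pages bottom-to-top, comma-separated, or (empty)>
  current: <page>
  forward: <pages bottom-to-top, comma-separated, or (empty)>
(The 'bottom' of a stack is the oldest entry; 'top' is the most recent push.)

After 1 (visit(C)): cur=C back=1 fwd=0
After 2 (back): cur=HOME back=0 fwd=1
After 3 (forward): cur=C back=1 fwd=0
After 4 (visit(Z)): cur=Z back=2 fwd=0
After 5 (visit(U)): cur=U back=3 fwd=0
After 6 (back): cur=Z back=2 fwd=1
After 7 (visit(P)): cur=P back=3 fwd=0
After 8 (visit(R)): cur=R back=4 fwd=0
After 9 (back): cur=P back=3 fwd=1
After 10 (visit(Q)): cur=Q back=4 fwd=0

Answer: back: HOME,C,Z,P
current: Q
forward: (empty)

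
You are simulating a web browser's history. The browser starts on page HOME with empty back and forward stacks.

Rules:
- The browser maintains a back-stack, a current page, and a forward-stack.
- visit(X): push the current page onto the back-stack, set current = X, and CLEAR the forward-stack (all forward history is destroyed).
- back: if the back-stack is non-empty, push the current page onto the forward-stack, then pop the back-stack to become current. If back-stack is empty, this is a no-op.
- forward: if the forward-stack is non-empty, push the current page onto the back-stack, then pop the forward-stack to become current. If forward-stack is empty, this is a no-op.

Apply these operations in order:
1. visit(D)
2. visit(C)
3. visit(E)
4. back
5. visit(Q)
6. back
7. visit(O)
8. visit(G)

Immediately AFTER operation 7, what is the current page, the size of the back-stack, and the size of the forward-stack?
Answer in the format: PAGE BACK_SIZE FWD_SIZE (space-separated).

After 1 (visit(D)): cur=D back=1 fwd=0
After 2 (visit(C)): cur=C back=2 fwd=0
After 3 (visit(E)): cur=E back=3 fwd=0
After 4 (back): cur=C back=2 fwd=1
After 5 (visit(Q)): cur=Q back=3 fwd=0
After 6 (back): cur=C back=2 fwd=1
After 7 (visit(O)): cur=O back=3 fwd=0

O 3 0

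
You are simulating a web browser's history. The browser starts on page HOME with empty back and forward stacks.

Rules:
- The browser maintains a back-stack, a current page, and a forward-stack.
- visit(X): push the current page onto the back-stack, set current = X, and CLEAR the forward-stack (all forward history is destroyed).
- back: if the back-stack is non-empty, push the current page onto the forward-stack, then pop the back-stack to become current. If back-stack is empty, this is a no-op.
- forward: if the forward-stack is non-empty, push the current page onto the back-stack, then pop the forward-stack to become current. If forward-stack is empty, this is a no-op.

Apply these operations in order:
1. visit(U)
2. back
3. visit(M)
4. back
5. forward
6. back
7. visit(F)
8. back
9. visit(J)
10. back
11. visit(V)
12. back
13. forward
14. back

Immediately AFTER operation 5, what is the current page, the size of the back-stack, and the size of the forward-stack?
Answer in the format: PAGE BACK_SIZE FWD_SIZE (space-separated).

After 1 (visit(U)): cur=U back=1 fwd=0
After 2 (back): cur=HOME back=0 fwd=1
After 3 (visit(M)): cur=M back=1 fwd=0
After 4 (back): cur=HOME back=0 fwd=1
After 5 (forward): cur=M back=1 fwd=0

M 1 0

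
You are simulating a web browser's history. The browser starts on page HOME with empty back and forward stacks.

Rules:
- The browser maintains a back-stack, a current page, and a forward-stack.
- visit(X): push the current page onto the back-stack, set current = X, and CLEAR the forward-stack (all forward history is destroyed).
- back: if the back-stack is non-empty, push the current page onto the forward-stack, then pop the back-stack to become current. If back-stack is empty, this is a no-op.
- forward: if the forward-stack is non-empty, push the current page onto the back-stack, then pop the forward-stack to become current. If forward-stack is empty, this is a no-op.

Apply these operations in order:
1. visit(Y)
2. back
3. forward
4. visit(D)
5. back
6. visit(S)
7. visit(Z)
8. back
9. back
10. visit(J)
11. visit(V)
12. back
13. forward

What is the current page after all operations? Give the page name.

After 1 (visit(Y)): cur=Y back=1 fwd=0
After 2 (back): cur=HOME back=0 fwd=1
After 3 (forward): cur=Y back=1 fwd=0
After 4 (visit(D)): cur=D back=2 fwd=0
After 5 (back): cur=Y back=1 fwd=1
After 6 (visit(S)): cur=S back=2 fwd=0
After 7 (visit(Z)): cur=Z back=3 fwd=0
After 8 (back): cur=S back=2 fwd=1
After 9 (back): cur=Y back=1 fwd=2
After 10 (visit(J)): cur=J back=2 fwd=0
After 11 (visit(V)): cur=V back=3 fwd=0
After 12 (back): cur=J back=2 fwd=1
After 13 (forward): cur=V back=3 fwd=0

Answer: V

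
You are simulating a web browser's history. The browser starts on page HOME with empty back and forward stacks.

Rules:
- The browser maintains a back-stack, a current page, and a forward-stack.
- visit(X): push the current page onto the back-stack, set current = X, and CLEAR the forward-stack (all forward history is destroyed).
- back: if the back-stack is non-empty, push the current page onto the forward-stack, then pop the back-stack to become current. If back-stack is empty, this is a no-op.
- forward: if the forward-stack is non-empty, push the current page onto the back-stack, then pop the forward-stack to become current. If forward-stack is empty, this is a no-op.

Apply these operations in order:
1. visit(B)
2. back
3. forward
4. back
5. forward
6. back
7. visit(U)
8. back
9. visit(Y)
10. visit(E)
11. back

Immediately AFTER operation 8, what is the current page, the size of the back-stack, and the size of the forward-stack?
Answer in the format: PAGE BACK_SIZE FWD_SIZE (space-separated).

After 1 (visit(B)): cur=B back=1 fwd=0
After 2 (back): cur=HOME back=0 fwd=1
After 3 (forward): cur=B back=1 fwd=0
After 4 (back): cur=HOME back=0 fwd=1
After 5 (forward): cur=B back=1 fwd=0
After 6 (back): cur=HOME back=0 fwd=1
After 7 (visit(U)): cur=U back=1 fwd=0
After 8 (back): cur=HOME back=0 fwd=1

HOME 0 1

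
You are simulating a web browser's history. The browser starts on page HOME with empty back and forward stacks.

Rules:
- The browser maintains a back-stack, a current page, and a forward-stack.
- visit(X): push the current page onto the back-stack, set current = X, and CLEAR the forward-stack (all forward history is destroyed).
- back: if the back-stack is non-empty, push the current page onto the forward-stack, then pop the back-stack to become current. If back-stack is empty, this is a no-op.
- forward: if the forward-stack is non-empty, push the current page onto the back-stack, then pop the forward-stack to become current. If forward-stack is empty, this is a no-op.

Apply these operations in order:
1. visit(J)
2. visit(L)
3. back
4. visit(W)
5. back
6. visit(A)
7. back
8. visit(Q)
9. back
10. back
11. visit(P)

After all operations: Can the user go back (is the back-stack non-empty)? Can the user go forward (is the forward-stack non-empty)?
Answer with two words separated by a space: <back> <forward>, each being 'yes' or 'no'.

After 1 (visit(J)): cur=J back=1 fwd=0
After 2 (visit(L)): cur=L back=2 fwd=0
After 3 (back): cur=J back=1 fwd=1
After 4 (visit(W)): cur=W back=2 fwd=0
After 5 (back): cur=J back=1 fwd=1
After 6 (visit(A)): cur=A back=2 fwd=0
After 7 (back): cur=J back=1 fwd=1
After 8 (visit(Q)): cur=Q back=2 fwd=0
After 9 (back): cur=J back=1 fwd=1
After 10 (back): cur=HOME back=0 fwd=2
After 11 (visit(P)): cur=P back=1 fwd=0

Answer: yes no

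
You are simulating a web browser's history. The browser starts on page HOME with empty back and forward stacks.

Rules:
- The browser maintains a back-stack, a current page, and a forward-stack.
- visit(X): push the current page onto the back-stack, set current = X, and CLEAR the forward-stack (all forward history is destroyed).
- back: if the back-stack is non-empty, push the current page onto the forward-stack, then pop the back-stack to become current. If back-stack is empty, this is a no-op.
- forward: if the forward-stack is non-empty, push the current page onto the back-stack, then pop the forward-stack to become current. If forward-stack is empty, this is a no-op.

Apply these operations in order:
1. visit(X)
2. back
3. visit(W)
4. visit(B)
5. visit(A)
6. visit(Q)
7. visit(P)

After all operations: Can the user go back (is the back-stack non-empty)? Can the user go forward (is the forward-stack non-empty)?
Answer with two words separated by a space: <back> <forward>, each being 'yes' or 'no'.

Answer: yes no

Derivation:
After 1 (visit(X)): cur=X back=1 fwd=0
After 2 (back): cur=HOME back=0 fwd=1
After 3 (visit(W)): cur=W back=1 fwd=0
After 4 (visit(B)): cur=B back=2 fwd=0
After 5 (visit(A)): cur=A back=3 fwd=0
After 6 (visit(Q)): cur=Q back=4 fwd=0
After 7 (visit(P)): cur=P back=5 fwd=0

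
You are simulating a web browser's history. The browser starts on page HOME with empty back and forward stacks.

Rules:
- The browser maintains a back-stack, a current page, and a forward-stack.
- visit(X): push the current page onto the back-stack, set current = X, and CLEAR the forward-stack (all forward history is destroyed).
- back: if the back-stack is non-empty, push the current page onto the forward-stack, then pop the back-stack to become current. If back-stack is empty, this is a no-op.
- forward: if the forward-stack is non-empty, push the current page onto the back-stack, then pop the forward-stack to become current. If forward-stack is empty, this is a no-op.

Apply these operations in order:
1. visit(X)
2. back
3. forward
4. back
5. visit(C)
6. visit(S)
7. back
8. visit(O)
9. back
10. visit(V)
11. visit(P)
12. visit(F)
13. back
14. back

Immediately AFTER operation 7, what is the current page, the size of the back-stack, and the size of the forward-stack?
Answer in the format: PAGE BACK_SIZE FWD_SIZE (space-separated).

After 1 (visit(X)): cur=X back=1 fwd=0
After 2 (back): cur=HOME back=0 fwd=1
After 3 (forward): cur=X back=1 fwd=0
After 4 (back): cur=HOME back=0 fwd=1
After 5 (visit(C)): cur=C back=1 fwd=0
After 6 (visit(S)): cur=S back=2 fwd=0
After 7 (back): cur=C back=1 fwd=1

C 1 1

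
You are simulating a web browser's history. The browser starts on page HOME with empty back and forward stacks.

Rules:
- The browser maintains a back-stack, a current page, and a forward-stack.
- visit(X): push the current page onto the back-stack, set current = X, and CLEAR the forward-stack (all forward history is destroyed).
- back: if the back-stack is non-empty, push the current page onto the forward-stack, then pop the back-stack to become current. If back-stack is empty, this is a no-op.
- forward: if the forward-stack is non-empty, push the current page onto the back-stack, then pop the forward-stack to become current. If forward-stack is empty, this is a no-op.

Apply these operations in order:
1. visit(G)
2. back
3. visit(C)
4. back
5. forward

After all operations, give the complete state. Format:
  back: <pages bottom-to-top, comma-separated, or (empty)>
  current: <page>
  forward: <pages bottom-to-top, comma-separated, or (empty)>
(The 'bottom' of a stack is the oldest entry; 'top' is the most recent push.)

After 1 (visit(G)): cur=G back=1 fwd=0
After 2 (back): cur=HOME back=0 fwd=1
After 3 (visit(C)): cur=C back=1 fwd=0
After 4 (back): cur=HOME back=0 fwd=1
After 5 (forward): cur=C back=1 fwd=0

Answer: back: HOME
current: C
forward: (empty)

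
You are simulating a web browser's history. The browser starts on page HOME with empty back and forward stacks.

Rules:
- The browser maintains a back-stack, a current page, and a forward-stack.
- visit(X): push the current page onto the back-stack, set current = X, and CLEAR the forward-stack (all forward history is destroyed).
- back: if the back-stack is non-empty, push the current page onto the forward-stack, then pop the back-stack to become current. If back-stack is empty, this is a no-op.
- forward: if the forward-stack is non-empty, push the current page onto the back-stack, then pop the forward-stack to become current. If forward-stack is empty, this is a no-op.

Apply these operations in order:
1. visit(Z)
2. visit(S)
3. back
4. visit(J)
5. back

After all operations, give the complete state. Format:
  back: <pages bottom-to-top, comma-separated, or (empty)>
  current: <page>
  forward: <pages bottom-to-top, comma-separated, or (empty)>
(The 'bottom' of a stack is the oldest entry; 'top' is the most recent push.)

Answer: back: HOME
current: Z
forward: J

Derivation:
After 1 (visit(Z)): cur=Z back=1 fwd=0
After 2 (visit(S)): cur=S back=2 fwd=0
After 3 (back): cur=Z back=1 fwd=1
After 4 (visit(J)): cur=J back=2 fwd=0
After 5 (back): cur=Z back=1 fwd=1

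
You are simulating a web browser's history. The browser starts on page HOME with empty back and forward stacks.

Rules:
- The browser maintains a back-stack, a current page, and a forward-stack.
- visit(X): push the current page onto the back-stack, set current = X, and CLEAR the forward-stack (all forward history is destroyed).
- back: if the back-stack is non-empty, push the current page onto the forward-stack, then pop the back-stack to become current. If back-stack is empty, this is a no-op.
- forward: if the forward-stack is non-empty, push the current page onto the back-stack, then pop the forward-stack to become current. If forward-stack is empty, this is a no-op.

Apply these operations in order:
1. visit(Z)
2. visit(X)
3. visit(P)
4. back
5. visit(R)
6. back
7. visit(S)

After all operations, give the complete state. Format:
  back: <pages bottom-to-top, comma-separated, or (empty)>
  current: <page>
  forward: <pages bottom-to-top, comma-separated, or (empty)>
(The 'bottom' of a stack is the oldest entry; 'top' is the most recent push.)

Answer: back: HOME,Z,X
current: S
forward: (empty)

Derivation:
After 1 (visit(Z)): cur=Z back=1 fwd=0
After 2 (visit(X)): cur=X back=2 fwd=0
After 3 (visit(P)): cur=P back=3 fwd=0
After 4 (back): cur=X back=2 fwd=1
After 5 (visit(R)): cur=R back=3 fwd=0
After 6 (back): cur=X back=2 fwd=1
After 7 (visit(S)): cur=S back=3 fwd=0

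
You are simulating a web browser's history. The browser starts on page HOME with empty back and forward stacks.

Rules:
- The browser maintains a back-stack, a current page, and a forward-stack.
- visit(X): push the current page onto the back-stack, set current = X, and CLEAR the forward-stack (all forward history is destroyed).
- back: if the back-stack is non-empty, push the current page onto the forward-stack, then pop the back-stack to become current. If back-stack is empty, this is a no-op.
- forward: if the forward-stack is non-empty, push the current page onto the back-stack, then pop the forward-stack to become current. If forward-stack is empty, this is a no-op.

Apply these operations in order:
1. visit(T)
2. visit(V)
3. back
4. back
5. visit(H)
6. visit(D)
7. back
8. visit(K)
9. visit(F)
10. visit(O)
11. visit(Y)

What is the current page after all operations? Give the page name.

After 1 (visit(T)): cur=T back=1 fwd=0
After 2 (visit(V)): cur=V back=2 fwd=0
After 3 (back): cur=T back=1 fwd=1
After 4 (back): cur=HOME back=0 fwd=2
After 5 (visit(H)): cur=H back=1 fwd=0
After 6 (visit(D)): cur=D back=2 fwd=0
After 7 (back): cur=H back=1 fwd=1
After 8 (visit(K)): cur=K back=2 fwd=0
After 9 (visit(F)): cur=F back=3 fwd=0
After 10 (visit(O)): cur=O back=4 fwd=0
After 11 (visit(Y)): cur=Y back=5 fwd=0

Answer: Y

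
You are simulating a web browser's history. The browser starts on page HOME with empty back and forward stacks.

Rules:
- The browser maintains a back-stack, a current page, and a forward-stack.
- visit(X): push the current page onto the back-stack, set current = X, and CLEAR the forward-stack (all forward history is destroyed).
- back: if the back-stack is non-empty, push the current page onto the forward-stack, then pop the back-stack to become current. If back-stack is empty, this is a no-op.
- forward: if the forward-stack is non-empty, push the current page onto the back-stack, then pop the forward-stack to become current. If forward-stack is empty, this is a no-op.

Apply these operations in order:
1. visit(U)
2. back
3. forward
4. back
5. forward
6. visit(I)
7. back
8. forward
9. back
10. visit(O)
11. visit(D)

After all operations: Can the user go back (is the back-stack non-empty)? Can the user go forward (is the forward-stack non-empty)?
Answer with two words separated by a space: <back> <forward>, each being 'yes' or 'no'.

After 1 (visit(U)): cur=U back=1 fwd=0
After 2 (back): cur=HOME back=0 fwd=1
After 3 (forward): cur=U back=1 fwd=0
After 4 (back): cur=HOME back=0 fwd=1
After 5 (forward): cur=U back=1 fwd=0
After 6 (visit(I)): cur=I back=2 fwd=0
After 7 (back): cur=U back=1 fwd=1
After 8 (forward): cur=I back=2 fwd=0
After 9 (back): cur=U back=1 fwd=1
After 10 (visit(O)): cur=O back=2 fwd=0
After 11 (visit(D)): cur=D back=3 fwd=0

Answer: yes no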